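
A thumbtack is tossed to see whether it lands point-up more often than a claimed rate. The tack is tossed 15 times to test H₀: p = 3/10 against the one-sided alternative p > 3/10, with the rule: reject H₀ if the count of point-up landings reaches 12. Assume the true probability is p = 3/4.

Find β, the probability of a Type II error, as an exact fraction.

Under the alternative p = 3/4, S ~ Binomial(15, 3/4); β is the probability the test does not reject, P(S < 12).
Summing C(15,j)·(3/4)^j·(1/4)^{15-j} for j = 0..11 gives 144609703/268435456.

144609703/268435456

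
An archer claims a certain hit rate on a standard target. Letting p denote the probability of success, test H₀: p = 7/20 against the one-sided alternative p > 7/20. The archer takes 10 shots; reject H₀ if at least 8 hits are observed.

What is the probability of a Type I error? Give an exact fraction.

The Type I error probability is α = P(K ≥ 8) computed under H₀, where K ~ Binomial(10, 7/20).
Summing C(10,j)(7/20)^j(13/20)^{10−j} for j = 8,…,10 gives 12342438941/2560000000000.

12342438941/2560000000000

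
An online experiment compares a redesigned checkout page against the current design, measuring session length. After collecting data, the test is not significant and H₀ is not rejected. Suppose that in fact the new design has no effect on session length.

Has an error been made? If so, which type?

The conventional null hypothesis here is that the new design has no effect on session length.
The test retained a true H₀ — the decision matches the true state.

No error (correct decision).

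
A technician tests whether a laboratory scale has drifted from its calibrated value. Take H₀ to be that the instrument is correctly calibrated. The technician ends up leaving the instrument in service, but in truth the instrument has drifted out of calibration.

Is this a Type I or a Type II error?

'Leaving the instrument in service' corresponds to failing to reject H₀.
H₀ was not rejected but H₀ is false — a Type II error (false negative).

Type II error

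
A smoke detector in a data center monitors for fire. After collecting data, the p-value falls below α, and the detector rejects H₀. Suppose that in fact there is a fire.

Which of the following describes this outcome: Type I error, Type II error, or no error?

The conventional null hypothesis here is that there is no fire.
The test rejected a false H₀ — the decision matches the true state.

No error — this is a correct decision.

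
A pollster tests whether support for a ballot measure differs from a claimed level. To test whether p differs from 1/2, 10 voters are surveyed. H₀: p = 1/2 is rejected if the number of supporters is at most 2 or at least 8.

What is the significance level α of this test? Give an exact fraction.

7/64

The significance level is the null-hypothesis probability of the rejection region {≤2} ∪ {≥8}.
Each tail has probability (1 + 10 + 45)/1024; doubling gives α = 112/1024 = 7/64.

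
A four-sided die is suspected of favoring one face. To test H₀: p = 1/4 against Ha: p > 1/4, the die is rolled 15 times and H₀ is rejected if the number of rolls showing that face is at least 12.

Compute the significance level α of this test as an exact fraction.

α = P(reject H₀ | H₀ true) = P(Y ≥ 12 | p = 1/4), with Y ~ Binomial(15, 1/4).
Summing C(15,j)(1/4)^j(3/4)^{15−j} for j = 12,…,15 gives 3319/268435456.

3319/268435456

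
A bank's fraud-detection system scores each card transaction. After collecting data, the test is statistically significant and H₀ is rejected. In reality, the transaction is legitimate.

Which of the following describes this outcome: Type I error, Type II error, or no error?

Type I error

The conventional null hypothesis here is that the transaction is legitimate.
H₀ was rejected, but H₀ is actually true.
Rejecting a true null hypothesis is a Type I error (false positive).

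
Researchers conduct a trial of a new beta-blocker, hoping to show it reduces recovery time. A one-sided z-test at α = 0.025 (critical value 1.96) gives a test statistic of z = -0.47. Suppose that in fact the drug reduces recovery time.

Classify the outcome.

The conventional null hypothesis is that the drug has no effect on recovery time.
Since z = -0.47 ≤ z* = 1.96, H₀ is not rejected.
H₀ is false (actually the drug reduces recovery time).
Failing to reject a false H₀ is a Type II error.

Type II error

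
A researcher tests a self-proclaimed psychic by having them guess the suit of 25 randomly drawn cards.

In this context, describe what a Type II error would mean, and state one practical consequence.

A Type II error would mean concluding that the subject is guessing at random (p = 1/4) (or at least failing to establish that the subject performs better than chance) when in fact the subject performs better than chance. Consequence: genuine ability (if it existed) would go unrecognized.

With the conventional null hypothesis that the subject is guessing at random (p = 1/4):
A Type II error is failing to reject H₀ when H₀ is false.
Here that means concluding there is no evidence of ability when actually the subject performs better than chance.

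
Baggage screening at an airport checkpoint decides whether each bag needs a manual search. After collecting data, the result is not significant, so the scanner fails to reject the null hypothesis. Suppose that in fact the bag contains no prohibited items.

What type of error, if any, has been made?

The conventional null hypothesis here is that the bag contains no prohibited items.
The test retained a true H₀ — the decision matches the true state.

Neither — the decision is correct.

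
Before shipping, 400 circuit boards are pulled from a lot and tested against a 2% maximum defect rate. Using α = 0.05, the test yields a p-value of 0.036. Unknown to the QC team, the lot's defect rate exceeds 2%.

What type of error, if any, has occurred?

The conventional null hypothesis is that the lot's defect rate is 2% (within specification).
Since p = 0.036 < α = 0.05, H₀ is rejected.
H₀ is false (actually the lot's defect rate exceeds 2%).
The decision matches the true state — no error.

No error (correct decision).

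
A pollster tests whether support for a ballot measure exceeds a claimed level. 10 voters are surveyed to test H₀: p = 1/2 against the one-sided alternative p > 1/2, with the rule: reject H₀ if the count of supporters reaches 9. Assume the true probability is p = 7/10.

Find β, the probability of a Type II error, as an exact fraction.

β = P(fail to reject H₀ | Ha true) = P(Y ≤ 8 | p = 7/10), Y ~ Binomial(10, 7/10).
Equivalently, β = 1 − P(Y ≥ 9) = 8506916541/10000000000.

8506916541/10000000000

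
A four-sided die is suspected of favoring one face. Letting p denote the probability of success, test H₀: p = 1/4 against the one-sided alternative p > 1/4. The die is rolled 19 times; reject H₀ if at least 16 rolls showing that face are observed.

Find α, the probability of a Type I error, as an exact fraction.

α = P(reject H₀ | H₀ true) = P(Y ≥ 16 | p = 1/4), with Y ~ Binomial(19, 1/4).
P(Y ≥ 16) = Σ_{j=16}^{19} C(19,j)·(1/4)^j·(3/4)^{19-j} = 1735/17179869184.

1735/17179869184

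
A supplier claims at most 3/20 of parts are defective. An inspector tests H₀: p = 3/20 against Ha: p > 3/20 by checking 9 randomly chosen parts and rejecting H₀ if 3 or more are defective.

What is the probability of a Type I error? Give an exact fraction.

4507308909/32000000000

α = P(reject H₀ | H₀ true) = P(X ≥ 3 | p = 3/20), X ~ Binomial(9, 3/20).
Computing the lower-tail complement: 1 − 27492691091/32000000000 = 4507308909/32000000000.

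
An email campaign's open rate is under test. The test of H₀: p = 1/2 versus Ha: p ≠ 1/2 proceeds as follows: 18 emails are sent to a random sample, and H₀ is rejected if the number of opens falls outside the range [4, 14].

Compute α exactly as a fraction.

247/32768

The significance level is the null-hypothesis probability of the rejection region {≤3} ∪ {≥15}.
Each tail has probability (1 + 18 + 153 + 816)/262144; doubling gives α = 1976/262144 = 247/32768.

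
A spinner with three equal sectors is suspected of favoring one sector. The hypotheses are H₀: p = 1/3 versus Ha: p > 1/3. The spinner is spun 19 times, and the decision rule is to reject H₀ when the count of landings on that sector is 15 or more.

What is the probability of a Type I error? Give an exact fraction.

The Type I error probability is α = P(X ≥ 15) computed under H₀, where X ~ Binomial(19, 1/3).
Summing C(19,j)(1/3)^j(2/3)^{19−j} for j = 15,…,19 gives 23497/387420489.

23497/387420489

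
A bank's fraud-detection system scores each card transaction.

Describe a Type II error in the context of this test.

A Type II error would mean concluding that the transaction is legitimate (or at least failing to establish that the transaction is fraudulent) when in fact the transaction is fraudulent.

With the conventional null hypothesis that the transaction is legitimate:
A Type II error is failing to reject H₀ when H₀ is false.
Here that means approving the transaction when actually the transaction is fraudulent.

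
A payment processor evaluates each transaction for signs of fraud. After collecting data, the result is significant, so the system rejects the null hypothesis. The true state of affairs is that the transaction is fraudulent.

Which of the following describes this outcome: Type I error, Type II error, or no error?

No error — this is a correct decision.

The conventional null hypothesis here is that the transaction is legitimate.
The test rejected a false H₀ — the decision matches the true state.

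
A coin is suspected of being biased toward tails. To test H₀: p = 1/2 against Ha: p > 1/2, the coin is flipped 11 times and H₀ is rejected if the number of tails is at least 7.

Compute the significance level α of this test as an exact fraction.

The Type I error probability is α = P(X ≥ 7) computed under H₀, where X ~ Binomial(11, 1/2).
P(X ≥ 7) = [C(11,7) + C(11,8) + C(11,9) + C(11,10) + C(11,11)] / 2^11 = (330 + 165 + 55 + 11 + 1) / 2048 = 562/2048 = 281/1024.

281/1024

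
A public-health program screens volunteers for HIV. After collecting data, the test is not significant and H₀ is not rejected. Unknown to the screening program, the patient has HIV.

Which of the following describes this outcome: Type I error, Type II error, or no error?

The conventional null hypothesis here is that the patient does not have HIV.
H₀ was not rejected, but H₀ is actually false.
Failing to reject a false null hypothesis is a Type II error (false negative).

Type II error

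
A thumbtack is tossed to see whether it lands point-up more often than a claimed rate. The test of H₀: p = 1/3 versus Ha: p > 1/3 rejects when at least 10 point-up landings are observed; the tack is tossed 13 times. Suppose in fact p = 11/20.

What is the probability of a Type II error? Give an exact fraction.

1857697115702463/2048000000000000

A Type II error is failing to reject when Ha holds: with p = 11/20, β = P(Y ≤ 9).
Adding the binomial probabilities P(Y=0)+…+P(Y=9) at p = 11/20 gives 1857697115702463/2048000000000000.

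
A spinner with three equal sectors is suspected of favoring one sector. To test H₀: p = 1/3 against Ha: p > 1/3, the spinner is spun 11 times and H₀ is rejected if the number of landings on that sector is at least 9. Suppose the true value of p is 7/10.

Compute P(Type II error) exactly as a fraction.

2749038183/4000000000

β = P(fail to reject H₀ | Ha true) = P(K ≤ 8 | p = 7/10), K ~ Binomial(11, 7/10).
Equivalently, β = 1 − P(K ≥ 9) = 2749038183/4000000000.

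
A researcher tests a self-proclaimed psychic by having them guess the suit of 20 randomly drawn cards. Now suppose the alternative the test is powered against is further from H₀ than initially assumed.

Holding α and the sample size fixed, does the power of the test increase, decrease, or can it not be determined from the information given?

A larger true effect moves the Ha sampling distribution further from the H₀ critical value, making rejection more likely when Ha is true.
Since power = 1 − β and β decreases, power increases.

It increases.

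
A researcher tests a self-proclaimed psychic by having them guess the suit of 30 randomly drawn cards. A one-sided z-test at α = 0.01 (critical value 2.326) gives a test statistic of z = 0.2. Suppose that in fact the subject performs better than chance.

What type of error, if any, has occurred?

The conventional null hypothesis is that the subject is guessing at random (p = 1/4).
Since z = 0.2 ≤ z* = 2.326, H₀ is not rejected.
H₀ is false (actually the subject performs better than chance).
Failing to reject a false H₀ is a Type II error.

Type II error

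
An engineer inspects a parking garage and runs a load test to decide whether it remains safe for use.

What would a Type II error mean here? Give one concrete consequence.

With the conventional null hypothesis that the structure meets the required load capacity (safe):
A Type II error is failing to reject H₀ when H₀ is false.
Here that means keeping the structure open when actually the structure is structurally deficient.

A Type II error would mean concluding that the structure meets the required load capacity (safe) (or at least failing to establish that the structure is structurally deficient) when in fact the structure is structurally deficient. Consequence: a deficient structure remains in service and may fail under load.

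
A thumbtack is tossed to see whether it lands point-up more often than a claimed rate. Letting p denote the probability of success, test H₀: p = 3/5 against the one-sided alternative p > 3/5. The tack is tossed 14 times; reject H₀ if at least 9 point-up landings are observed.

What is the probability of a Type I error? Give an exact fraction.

2965421097/6103515625

α = P(reject H₀ | H₀ true) = P(X ≥ 9 | p = 3/5), with X ~ Binomial(14, 3/5).
Summing C(14,j)(3/5)^j(2/5)^{14−j} for j = 9,…,14 gives 2965421097/6103515625.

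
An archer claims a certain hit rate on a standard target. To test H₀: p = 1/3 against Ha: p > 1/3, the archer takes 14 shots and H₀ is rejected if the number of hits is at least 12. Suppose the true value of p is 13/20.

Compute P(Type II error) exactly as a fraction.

Under the alternative p = 13/20, Y ~ Binomial(14, 13/20); β is the probability the test does not reject, P(Y < 12).
Summing C(14,j)·(13/20)^j·(7/20)^{14-j} for j = 0..11 gives 750447350803558569/819200000000000000.

750447350803558569/819200000000000000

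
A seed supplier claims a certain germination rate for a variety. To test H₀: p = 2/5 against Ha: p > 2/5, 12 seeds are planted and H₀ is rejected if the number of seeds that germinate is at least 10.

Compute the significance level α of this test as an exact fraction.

137216/48828125

The Type I error probability is α = P(X ≥ 10) computed under H₀, where X ~ Binomial(12, 2/5).
Adding the binomial terms for j = 10 through 12 with p = 2/5 yields 137216/48828125.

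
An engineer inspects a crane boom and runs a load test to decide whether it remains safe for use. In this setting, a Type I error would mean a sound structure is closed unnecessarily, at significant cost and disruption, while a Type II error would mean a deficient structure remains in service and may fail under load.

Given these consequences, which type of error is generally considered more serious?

Type II error

The Type II consequence (a deficient structure remains in service and may fail under load) is more severe than the Type I consequence (a sound structure is closed unnecessarily, at significant cost and disruption).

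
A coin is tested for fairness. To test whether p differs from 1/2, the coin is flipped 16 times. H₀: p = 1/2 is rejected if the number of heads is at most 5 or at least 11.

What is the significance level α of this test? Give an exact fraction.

6885/32768

The significance level is the null-hypothesis probability of the rejection region {≤5} ∪ {≥11}.
The two tails are symmetric, so α = 2·(1 + 16 + 120 + 560 + 1820 + 4368)/2^16 = 13770/65536 = 6885/32768.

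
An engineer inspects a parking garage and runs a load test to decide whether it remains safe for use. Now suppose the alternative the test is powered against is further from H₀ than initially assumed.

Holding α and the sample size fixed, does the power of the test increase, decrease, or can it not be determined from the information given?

The further the true parameter sits from the null value, the more of the Ha sampling distribution falls in the rejection region.
Since power = 1 − β and β decreases, power increases.

It increases.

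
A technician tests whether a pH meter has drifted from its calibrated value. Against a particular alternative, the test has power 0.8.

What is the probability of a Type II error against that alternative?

0.2

Power = 1 − β, so β = 1 − 0.8 = 0.2.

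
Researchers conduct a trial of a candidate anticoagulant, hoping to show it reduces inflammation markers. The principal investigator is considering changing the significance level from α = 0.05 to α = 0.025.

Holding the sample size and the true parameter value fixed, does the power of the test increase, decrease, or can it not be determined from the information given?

It decreases.

Tightening α shrinks the rejection region. When Ha holds, fewer sample outcomes clear the stricter threshold, so more fall in the acceptance region.
Since power = 1 − β and β increases, power decreases.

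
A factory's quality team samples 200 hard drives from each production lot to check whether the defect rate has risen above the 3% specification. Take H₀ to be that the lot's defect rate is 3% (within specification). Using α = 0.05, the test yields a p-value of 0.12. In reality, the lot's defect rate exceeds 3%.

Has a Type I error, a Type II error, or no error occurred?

Since p = 0.12 ≥ α = 0.05, H₀ is not rejected.
H₀ is false (actually the lot's defect rate exceeds 3%).
Failing to reject a false H₀ is a Type II error.

Type II error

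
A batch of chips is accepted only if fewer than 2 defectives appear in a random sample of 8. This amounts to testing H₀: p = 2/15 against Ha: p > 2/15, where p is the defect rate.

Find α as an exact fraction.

743183632/2562890625

Under H₀, X ~ Binomial(8, 2/15); the Type I error rate is P(X ≥ 2).
α = 1 − P(X ≤ 1) = 1 − 1819706993/2562890625 = 743183632/2562890625.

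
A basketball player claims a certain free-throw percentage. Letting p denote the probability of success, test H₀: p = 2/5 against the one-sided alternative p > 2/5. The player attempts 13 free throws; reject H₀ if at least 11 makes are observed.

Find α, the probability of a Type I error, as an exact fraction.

1605632/1220703125

Under H₀, K ~ Binomial(13, 2/5), and α = P(K ≥ 11).
Summing C(13,j)(2/5)^j(3/5)^{13−j} for j = 11,…,13 gives 1605632/1220703125.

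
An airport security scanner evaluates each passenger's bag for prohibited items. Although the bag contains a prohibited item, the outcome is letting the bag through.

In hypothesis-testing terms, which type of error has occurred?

Type II error

The null hypothesis here is that the bag contains no prohibited items.
'Letting the bag through' corresponds to failing to reject H₀.
H₀ was not rejected but H₀ is false — a Type II error (false negative).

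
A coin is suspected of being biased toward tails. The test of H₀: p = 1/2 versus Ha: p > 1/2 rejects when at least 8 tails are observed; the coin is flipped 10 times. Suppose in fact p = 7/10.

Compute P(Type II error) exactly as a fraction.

771521517/1250000000

A Type II error is failing to reject when Ha holds: with p = 7/10, β = P(K ≤ 7).
Adding the binomial probabilities P(K=0)+…+P(K=7) at p = 7/10 gives 771521517/1250000000.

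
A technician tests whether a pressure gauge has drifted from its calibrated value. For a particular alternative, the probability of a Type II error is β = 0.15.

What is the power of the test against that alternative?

Power = 1 − β = 1 − 0.15 = 0.85.

0.85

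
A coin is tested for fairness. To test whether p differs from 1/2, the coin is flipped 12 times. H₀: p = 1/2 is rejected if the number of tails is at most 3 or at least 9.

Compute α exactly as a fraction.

α = P(Y ≤ 3 or Y ≥ 9 | p = 1/2), Y ~ Binomial(12, 1/2).
Each tail has probability (1 + 12 + 66 + 220)/4096; doubling gives α = 598/4096 = 299/2048.

299/2048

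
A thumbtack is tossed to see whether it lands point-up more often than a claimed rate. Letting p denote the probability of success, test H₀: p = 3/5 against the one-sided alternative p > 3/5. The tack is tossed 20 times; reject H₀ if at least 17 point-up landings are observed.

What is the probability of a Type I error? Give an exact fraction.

The Type I error probability is α = P(Y ≥ 17) computed under H₀, where Y ~ Binomial(20, 3/5).
Adding the binomial terms for j = 17 through 20 with p = 3/5 yields 1522175101281/95367431640625.

1522175101281/95367431640625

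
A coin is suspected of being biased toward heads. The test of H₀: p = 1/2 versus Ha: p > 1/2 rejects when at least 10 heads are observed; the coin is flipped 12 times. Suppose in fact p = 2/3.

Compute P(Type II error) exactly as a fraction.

β = P(fail to reject H₀ | Ha true) = P(K ≤ 9 | p = 2/3), K ~ Binomial(12, 2/3).
Summing C(12,j)·(2/3)^j·(1/3)^{12-j} for j = 0..9 gives 435185/531441.

435185/531441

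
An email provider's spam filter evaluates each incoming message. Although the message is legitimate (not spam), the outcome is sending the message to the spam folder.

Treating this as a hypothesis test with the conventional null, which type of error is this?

Type I error

The null hypothesis here is that the message is legitimate (not spam).
'Sending the message to the spam folder' corresponds to rejecting H₀.
H₀ was rejected but H₀ is true — a Type I error (false positive).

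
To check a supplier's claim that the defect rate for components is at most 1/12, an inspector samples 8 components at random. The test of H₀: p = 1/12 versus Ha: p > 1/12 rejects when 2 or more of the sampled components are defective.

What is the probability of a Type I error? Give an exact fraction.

59725447/429981696

Under H₀, S ~ Binomial(8, 1/12); the Type I error rate is P(S ≥ 2).
α = 1 − P(S ≤ 1) = 1 − 370256249/429981696 = 59725447/429981696.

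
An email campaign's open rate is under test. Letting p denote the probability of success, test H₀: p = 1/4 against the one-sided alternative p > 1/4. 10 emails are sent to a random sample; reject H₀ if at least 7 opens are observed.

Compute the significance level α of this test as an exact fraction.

Under H₀, S ~ Binomial(10, 1/4), and α = P(S ≥ 7).
Summing C(10,j)(1/4)^j(3/4)^{10−j} for j = 7,…,10 gives 919/262144.

919/262144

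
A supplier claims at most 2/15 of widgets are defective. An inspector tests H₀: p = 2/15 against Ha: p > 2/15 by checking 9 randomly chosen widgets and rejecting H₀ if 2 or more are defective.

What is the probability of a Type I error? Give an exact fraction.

13155707024/38443359375

Under H₀, X ~ Binomial(9, 2/15); the Type I error rate is P(X ≥ 2).
α = 1 − P(X ≤ 1) = 1 − 25287652351/38443359375 = 13155707024/38443359375.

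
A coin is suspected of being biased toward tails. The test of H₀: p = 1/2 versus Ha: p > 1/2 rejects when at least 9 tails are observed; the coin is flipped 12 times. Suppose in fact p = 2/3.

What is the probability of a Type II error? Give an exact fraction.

A Type II error is failing to reject when Ha holds: with p = 2/3, β = P(X ≤ 8).
Equivalently, β = 1 − P(X ≥ 9) = 107515/177147.

107515/177147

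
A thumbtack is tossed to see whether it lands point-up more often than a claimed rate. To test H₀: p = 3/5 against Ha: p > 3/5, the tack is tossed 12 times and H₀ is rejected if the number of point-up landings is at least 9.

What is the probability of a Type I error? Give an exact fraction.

Under H₀, Y ~ Binomial(12, 3/5), and α = P(Y ≥ 9).
Summing C(12,j)(3/5)^j(2/5)^{12−j} for j = 9,…,12 gives 11002797/48828125.

11002797/48828125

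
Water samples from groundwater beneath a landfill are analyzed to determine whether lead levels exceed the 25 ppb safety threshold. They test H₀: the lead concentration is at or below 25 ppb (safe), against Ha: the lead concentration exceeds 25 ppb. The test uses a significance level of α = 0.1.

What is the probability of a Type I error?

0.1

The significance level α is, by definition, the probability of a Type I error — P(reject H₀ | H₀ true).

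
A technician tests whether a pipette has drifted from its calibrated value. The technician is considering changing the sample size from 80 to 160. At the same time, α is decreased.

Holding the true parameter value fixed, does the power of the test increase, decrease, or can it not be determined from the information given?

Cannot be determined from the information given.

The first change alone would make β decrease; the second alone would make β increase. Which effect dominates depends on the magnitudes, which are not given.
Since power = 1 − β, the effect on power is likewise indeterminate.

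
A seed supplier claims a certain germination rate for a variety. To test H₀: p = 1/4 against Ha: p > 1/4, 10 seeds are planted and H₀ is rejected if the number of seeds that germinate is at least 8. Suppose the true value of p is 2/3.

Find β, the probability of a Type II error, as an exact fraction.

Under the alternative p = 2/3, K ~ Binomial(10, 2/3); β is the probability the test does not reject, P(K < 8).
Adding the binomial probabilities P(K=0)+…+P(K=7) at p = 2/3 gives 13795/19683.

13795/19683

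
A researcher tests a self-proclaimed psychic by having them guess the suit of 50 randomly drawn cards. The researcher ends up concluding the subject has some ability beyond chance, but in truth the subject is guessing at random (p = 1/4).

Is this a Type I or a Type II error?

The null hypothesis here is that the subject is guessing at random (p = 1/4).
'Concluding the subject has some ability beyond chance' corresponds to rejecting H₀.
H₀ was rejected but H₀ is true — a Type I error (false positive).

Type I error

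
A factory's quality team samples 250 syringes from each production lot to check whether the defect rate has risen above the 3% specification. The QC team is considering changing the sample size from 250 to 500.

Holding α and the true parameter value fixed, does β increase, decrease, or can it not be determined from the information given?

A larger sample reduces the standard error, pulling the sampling distribution under Ha further from the non-rejection region.

It decreases.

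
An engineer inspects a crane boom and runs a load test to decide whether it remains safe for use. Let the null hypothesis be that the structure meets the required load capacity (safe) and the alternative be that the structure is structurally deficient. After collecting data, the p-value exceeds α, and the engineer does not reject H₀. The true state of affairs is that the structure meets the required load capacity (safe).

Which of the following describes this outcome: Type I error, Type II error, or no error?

The test retained a true H₀ — the decision matches the true state.

Neither — the decision is correct.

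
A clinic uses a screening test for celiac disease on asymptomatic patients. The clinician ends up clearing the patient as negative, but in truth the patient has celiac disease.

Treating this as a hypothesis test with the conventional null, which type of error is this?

The null hypothesis here is that the patient does not have celiac disease.
'Clearing the patient as negative' corresponds to failing to reject H₀.
H₀ was not rejected but H₀ is false — a Type II error (false negative).

Type II error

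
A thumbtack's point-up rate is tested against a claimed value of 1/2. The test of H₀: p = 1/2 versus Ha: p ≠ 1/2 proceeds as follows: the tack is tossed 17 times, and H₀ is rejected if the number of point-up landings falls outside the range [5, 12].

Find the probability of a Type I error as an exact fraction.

The significance level is the null-hypothesis probability of the rejection region {≤4} ∪ {≥13}.
Each tail has probability (1 + 17 + 136 + 680 + 2380)/131072; doubling gives α = 6428/131072 = 1607/32768.

1607/32768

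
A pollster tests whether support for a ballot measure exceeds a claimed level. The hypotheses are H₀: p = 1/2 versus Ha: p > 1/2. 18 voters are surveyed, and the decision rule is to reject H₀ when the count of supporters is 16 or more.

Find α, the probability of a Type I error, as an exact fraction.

The Type I error probability is α = P(K ≥ 16) computed under H₀, where K ~ Binomial(18, 1/2).
That's C(18,16) + C(18,17) + C(18,18) over 2^18, i.e. (153 + 18 + 1)/262144 = 172/262144 = 43/65536.

43/65536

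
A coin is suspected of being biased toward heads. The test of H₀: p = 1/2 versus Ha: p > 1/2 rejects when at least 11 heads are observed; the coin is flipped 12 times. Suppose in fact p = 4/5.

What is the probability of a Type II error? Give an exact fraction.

Under the alternative p = 4/5, Y ~ Binomial(12, 4/5); β is the probability the test does not reject, P(Y < 11).
Adding the binomial probabilities P(Y=0)+…+P(Y=10) at p = 4/5 gives 177031761/244140625.

177031761/244140625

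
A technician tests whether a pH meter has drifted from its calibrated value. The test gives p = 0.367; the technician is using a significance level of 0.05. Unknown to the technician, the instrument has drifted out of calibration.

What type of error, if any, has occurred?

The conventional null hypothesis is that the instrument is correctly calibrated.
Since p = 0.367 ≥ α = 0.05, H₀ is not rejected.
H₀ is false (actually the instrument has drifted out of calibration).
Failing to reject a false H₀ is a Type II error.

Type II error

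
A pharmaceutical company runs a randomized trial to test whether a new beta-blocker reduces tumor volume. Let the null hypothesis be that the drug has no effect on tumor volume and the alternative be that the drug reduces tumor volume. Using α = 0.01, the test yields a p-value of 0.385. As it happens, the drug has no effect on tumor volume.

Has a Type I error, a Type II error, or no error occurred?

Since p = 0.385 ≥ α = 0.01, H₀ is not rejected.
H₀ is true (actually the drug has no effect on tumor volume).
The decision matches the true state — no error.

No error (correct decision).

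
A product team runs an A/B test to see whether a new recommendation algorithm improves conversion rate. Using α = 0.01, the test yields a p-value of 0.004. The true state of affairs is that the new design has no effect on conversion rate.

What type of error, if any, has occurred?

The conventional null hypothesis is that the new design has no effect on conversion rate.
Since p = 0.004 < α = 0.01, H₀ is rejected.
H₀ is true (actually the new design has no effect on conversion rate).
Rejecting a true H₀ is a Type I error.

Type I error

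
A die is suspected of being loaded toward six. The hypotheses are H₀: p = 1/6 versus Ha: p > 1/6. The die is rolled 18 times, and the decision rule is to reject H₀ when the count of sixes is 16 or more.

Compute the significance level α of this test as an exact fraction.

Under H₀, Y ~ Binomial(18, 1/6), and α = P(Y ≥ 16).
Adding the binomial terms for j = 16 through 18 with p = 1/6 yields 979/25389989167104.

979/25389989167104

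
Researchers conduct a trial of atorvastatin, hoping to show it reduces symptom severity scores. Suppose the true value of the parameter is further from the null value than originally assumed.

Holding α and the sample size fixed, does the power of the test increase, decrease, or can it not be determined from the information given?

A larger true effect moves the Ha sampling distribution further from the H₀ critical value, making rejection more likely when Ha is true.
Since power = 1 − β and β decreases, power increases.

It increases.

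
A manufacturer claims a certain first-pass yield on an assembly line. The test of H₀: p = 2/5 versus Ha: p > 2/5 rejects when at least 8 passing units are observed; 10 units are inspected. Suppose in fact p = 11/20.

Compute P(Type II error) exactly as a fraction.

Under the alternative p = 11/20, X ~ Binomial(10, 11/20); β is the probability the test does not reject, P(X < 8).
Adding the binomial probabilities P(X=0)+…+P(X=7) at p = 11/20 gives 2305127290491/2560000000000.

2305127290491/2560000000000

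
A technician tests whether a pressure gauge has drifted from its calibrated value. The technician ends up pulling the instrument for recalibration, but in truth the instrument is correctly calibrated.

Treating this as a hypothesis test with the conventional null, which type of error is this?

Type I error

The null hypothesis here is that the instrument is correctly calibrated.
'Pulling the instrument for recalibration' corresponds to rejecting H₀.
H₀ was rejected but H₀ is true — a Type I error (false positive).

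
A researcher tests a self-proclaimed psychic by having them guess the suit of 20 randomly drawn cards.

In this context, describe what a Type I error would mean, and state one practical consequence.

With the conventional null hypothesis that the subject is guessing at random (p = 1/4):
A Type I error is rejecting H₀ when H₀ is true.
Here that means concluding the subject has some ability beyond chance when actually the subject is guessing at random (p = 1/4).

A Type I error would mean concluding that the subject performs better than chance when in fact the subject is guessing at random (p = 1/4). Consequence: a lucky guesser is credited with psychic ability.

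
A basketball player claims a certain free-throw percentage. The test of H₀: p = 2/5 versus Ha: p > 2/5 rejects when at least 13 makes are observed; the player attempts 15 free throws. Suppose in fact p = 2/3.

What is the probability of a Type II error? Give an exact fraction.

Under the alternative p = 2/3, Y ~ Binomial(15, 2/3); β is the probability the test does not reject, P(Y < 13).
Summing C(15,j)·(2/3)^j·(1/3)^{15-j} for j = 0..12 gives 13210219/14348907.

13210219/14348907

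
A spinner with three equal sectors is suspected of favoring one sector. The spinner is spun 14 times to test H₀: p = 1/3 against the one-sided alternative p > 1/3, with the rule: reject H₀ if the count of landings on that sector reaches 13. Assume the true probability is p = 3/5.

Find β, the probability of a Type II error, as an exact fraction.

6054091612/6103515625

A Type II error is failing to reject when Ha holds: with p = 3/5, β = P(Y ≤ 12).
Adding the binomial probabilities P(Y=0)+…+P(Y=12) at p = 3/5 gives 6054091612/6103515625.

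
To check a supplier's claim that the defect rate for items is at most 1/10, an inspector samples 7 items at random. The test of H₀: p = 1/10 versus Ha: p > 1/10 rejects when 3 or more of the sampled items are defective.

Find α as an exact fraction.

51383/2000000

The significance level is the probability, assuming p = 1/10, of seeing 3 or more defectives in 7 draws.
Via the complement, α = 1 − Σ_{j=0}^{2} C(7,j)(1/10)^j(9/10)^{7-j} = 51383/2000000.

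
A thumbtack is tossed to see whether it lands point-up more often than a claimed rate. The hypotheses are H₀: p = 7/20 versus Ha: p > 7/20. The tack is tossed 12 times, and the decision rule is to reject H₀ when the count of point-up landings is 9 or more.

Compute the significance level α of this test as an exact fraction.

Under H₀, K ~ Binomial(12, 7/20), and α = P(K ≥ 9).
Adding the binomial terms for j = 9 through 12 with p = 7/20 yields 4595509118767/819200000000000.

4595509118767/819200000000000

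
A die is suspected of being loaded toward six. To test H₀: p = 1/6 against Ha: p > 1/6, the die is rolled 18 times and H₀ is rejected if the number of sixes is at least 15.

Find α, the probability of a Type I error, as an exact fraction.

The Type I error probability is α = P(X ≥ 15) computed under H₀, where X ~ Binomial(18, 1/6).
Adding the binomial terms for j = 15 through 18 with p = 1/6 yields 26479/25389989167104.

26479/25389989167104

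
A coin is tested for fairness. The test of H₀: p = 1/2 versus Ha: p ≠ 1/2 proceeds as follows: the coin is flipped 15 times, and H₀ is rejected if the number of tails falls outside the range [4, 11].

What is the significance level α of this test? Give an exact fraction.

The significance level is the null-hypothesis probability of the rejection region {≤3} ∪ {≥12}.
The two tails are symmetric, so α = 2·(1 + 15 + 105 + 455)/2^15 = 1152/32768 = 9/256.

9/256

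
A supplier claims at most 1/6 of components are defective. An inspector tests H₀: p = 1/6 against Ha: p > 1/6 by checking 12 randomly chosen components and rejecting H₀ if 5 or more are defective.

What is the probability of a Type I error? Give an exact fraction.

α = P(reject H₀ | H₀ true) = P(Y ≥ 5 | p = 1/6), Y ~ Binomial(12, 1/6).
Via the complement, α = 1 − Σ_{j=0}^{4} C(12,j)(1/6)^j(5/6)^{12-j} = 13187681/362797056.

13187681/362797056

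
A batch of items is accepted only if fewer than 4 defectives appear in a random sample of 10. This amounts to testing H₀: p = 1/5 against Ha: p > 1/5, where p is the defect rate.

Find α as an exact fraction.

Under H₀, X ~ Binomial(10, 1/5); the Type I error rate is P(X ≥ 4).
Via the complement, α = 1 − Σ_{j=0}^{3} C(10,j)(1/5)^j(4/5)^{10-j} = 1180409/9765625.

1180409/9765625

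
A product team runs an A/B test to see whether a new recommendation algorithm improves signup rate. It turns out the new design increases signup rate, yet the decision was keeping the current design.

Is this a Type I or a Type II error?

Type II error

The null hypothesis here is that the new design has no effect on signup rate.
'Keeping the current design' corresponds to failing to reject H₀.
H₀ was not rejected but H₀ is false — a Type II error (false negative).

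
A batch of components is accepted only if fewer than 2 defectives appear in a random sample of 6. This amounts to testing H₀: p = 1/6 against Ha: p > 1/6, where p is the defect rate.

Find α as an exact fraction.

12281/46656

Under H₀, S ~ Binomial(6, 1/6); the Type I error rate is P(S ≥ 2).
Computing the lower-tail complement: 1 − 34375/46656 = 12281/46656.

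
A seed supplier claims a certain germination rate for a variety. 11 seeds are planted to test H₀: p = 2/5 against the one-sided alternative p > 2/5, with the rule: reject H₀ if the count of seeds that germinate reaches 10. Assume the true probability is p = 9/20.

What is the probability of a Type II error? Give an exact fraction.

20434671802787/20480000000000

Under the alternative p = 9/20, S ~ Binomial(11, 9/20); β is the probability the test does not reject, P(S < 10).
Adding the binomial probabilities P(S=0)+…+P(S=9) at p = 9/20 gives 20434671802787/20480000000000.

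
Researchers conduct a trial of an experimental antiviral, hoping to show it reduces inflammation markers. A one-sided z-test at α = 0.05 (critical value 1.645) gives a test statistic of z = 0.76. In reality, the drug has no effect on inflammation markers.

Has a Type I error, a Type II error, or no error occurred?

Neither — the decision is correct.

The conventional null hypothesis is that the drug has no effect on inflammation markers.
Since z = 0.76 ≤ z* = 1.645, H₀ is not rejected.
H₀ is true (actually the drug has no effect on inflammation markers).
The decision matches the true state — no error.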